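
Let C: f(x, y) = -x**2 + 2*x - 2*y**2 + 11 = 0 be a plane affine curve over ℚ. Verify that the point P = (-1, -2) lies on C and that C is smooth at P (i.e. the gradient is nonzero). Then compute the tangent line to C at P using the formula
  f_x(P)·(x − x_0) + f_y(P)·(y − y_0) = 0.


Tangent line at P: 4*x + 8*y + 20 = 0.

Step 1: f(-1, -2) = 0, so P lies on C.
Step 2: partial derivatives
  f_x(x, y) = 2 - 2*x, f_y(x, y) = -4*y.
  f_x(P) = 4, f_y(P) = 8 (gradient nonzero, so P is smooth).
Step 3: tangent line at P: 4·(x − -1) + 8·(y − -2) = 0.
Expanding: 4*x + 8*y + 20 = 0.


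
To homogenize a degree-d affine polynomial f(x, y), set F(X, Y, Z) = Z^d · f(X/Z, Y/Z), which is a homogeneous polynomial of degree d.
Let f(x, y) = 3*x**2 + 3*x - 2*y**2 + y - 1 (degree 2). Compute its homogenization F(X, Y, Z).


F(X, Y, Z) = 3*X**2 + 3*X*Z - 2*Y**2 + Y*Z - Z**2

deg(f) = 2.
Substitute x = X/Z, y = Y/Z into f, then multiply by Z^2.
  monomial 3·x^2·y^0 ↦ 3·X^2·Y^0·Z^0.
  monomial 3·x^1·y^0 ↦ 3·X^1·Y^0·Z^1.
  monomial -2·x^0·y^2 ↦ -2·X^0·Y^2·Z^0.
  monomial 1·x^0·y^1 ↦ 1·X^0·Y^1·Z^1.
  monomial -1·x^0·y^0 ↦ -1·X^0·Y^0·Z^2.
Collecting: F(X, Y, Z) = 3*X**2 + 3*X*Z - 2*Y**2 + Y*Z - Z**2.


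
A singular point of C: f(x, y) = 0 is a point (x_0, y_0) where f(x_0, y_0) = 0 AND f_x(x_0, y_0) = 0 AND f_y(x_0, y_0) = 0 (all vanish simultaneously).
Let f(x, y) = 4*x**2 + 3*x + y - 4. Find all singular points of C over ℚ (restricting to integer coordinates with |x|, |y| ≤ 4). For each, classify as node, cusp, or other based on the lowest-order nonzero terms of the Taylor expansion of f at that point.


No singular points in the scanned grid; C is smooth there.

Compute partial derivatives:
  f_x = 8*x + 3.
  f_y = 1.
f_y = 1 is a nonzero constant, so f_y never vanishes: no point (x, y) can satisfy f = f_x = f_y = 0. In particular no (x, y) ∈ {−4, ..., 4}² is singular; the curve is smooth.


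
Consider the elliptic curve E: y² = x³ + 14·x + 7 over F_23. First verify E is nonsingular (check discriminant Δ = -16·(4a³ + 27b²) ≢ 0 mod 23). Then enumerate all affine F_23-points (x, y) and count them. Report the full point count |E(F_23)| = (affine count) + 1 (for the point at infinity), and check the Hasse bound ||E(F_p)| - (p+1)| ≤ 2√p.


Affine points = {(4, 9), (4, 14), (5, 8), (5, 15), (6, 10), (6, 13), (14, 7), (14, 16), (15, 2), (15, 21), (16, 7), (16, 16), (17, 11), (17, 12), (19, 5), (19, 18)}; affine count = 16; |E(F_23)| = 17.

Discriminant check: Δ ∝ 4a³ + 27b² = 4·14³ + 27·7² = 4·2744 + 27·49 ≡ 17 (mod 23). Nonzero ⇒ E is nonsingular.
For each x ∈ F_23, compute rhs = x³ + 14·x + 7 mod 23, then count y ∈ F_23 with y² ≡ rhs.
  x = 0: rhs = 7, matching y values: none (0 points).
  x = 1: rhs = 22, matching y values: none (0 points).
  x = 2: rhs = 20, matching y values: none (0 points).
  x = 3: rhs = 7, matching y values: none (0 points).
  x = 4: rhs = 12, matching y values: 9, 14 (2 points).
  x = 5: rhs = 18, matching y values: 8, 15 (2 points).
  x = 6: rhs = 8, matching y values: 10, 13 (2 points).
  x = 7: rhs = 11, matching y values: none (0 points).
  x = 8: rhs = 10, matching y values: none (0 points).
  x = 9: rhs = 11, matching y values: none (0 points).
  x = 10: rhs = 20, matching y values: none (0 points).
  x = 11: rhs = 20, matching y values: none (0 points).
  x = 12: rhs = 17, matching y values: none (0 points).
  x = 13: rhs = 17, matching y values: none (0 points).
  x = 14: rhs = 3, matching y values: 7, 16 (2 points).
  x = 15: rhs = 4, matching y values: 2, 21 (2 points).
  x = 16: rhs = 3, matching y values: 7, 16 (2 points).
  x = 17: rhs = 6, matching y values: 11, 12 (2 points).
  x = 18: rhs = 19, matching y values: none (0 points).
  x = 19: rhs = 2, matching y values: 5, 18 (2 points).
  x = 20: rhs = 7, matching y values: none (0 points).
  x = 21: rhs = 17, matching y values: none (0 points).
  x = 22: rhs = 15, matching y values: none (0 points).
Total affine count: 16.
Full point count |E(F_23)| = 16 + 1 = 17.
Hasse bound: |17 − (23+1)| = |-7| = 7 ≤ 2√23 ≈ 9.5917 ✓.


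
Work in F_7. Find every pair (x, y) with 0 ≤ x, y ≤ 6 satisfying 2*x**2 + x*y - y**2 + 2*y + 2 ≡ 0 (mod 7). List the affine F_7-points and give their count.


Affine F_7-points: {(1, 4), (1, 6), (2, 2), (3, 6), (4, 2), (4, 4)}; count = 6.

For each of the 49 pairs (x, y) ∈ F_7², evaluate f(x, y) mod 7. Record the zeros.
  x = 0: [0↦2, 1↦3, 2↦2, 3↦6, 4↦1, 5↦1, 6↦6]  zeros at y ∈ ∅
  x = 1: [0↦4, 1↦6, 2↦6, 3↦4, 4↦0, 5↦1, 6↦0]  zeros at y ∈ {4, 6}
  x = 2: [0↦3, 1↦6, 2↦0, 3↦6, 4↦3, 5↦5, 6↦5]  zeros at y ∈ {2}
  x = 3: [0↦6, 1↦3, 2↦5, 3↦5, 4↦3, 5↦6, 6↦0]  zeros at y ∈ {6}
  x = 4: [0↦6, 1↦4, 2↦0, 3↦1, 4↦0, 5↦4, 6↦6]  zeros at y ∈ {2, 4}
  x = 5: [0↦3, 1↦2, 2↦6, 3↦1, 4↦1, 5↦6, 6↦2]  zeros at y ∈ ∅
  x = 6: [0↦4, 1↦4, 2↦2, 3↦5, 4↦6, 5↦5, 6↦2]  zeros at y ∈ ∅
Collecting zeros: affine points = {(1, 4), (1, 6), (2, 2), (3, 6), (4, 2), (4, 4)}.
Total count |C(F_7)_aff| = 6.


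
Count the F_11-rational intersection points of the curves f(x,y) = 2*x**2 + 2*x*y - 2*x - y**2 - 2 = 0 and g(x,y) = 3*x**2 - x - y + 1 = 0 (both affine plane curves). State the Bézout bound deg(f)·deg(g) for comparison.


Common zeros: {(9, 4), (10, 5)}; count = 2; Bézout bound = 4.

deg(f) = 2, deg(g) = 2, so Bézout bound = 4.
Scan x ∈ F_11. For each x, list the y ∈ F_11 with f(x, y) ≡ 0 and those with g(x, y) ≡ 0 (mod 11); the common zeros in that column are the intersection.
  x = 0: f ≡ 0 at y ∈ {3, 8}; g ≡ 0 at y ∈ {1}; common: ∅.
  x = 1: f ≡ 0 at y ∈ ∅; g ≡ 0 at y ∈ {3}; common: ∅.
  x = 2: f ≡ 0 at y ∈ ∅; g ≡ 0 at y ∈ {0}; common: ∅.
  x = 3: f ≡ 0 at y ∈ ∅; g ≡ 0 at y ∈ {3}; common: ∅.
  x = 4: f ≡ 0 at y ∈ {0, 8}; g ≡ 0 at y ∈ {1}; common: ∅.
  x = 5: f ≡ 0 at y ∈ ∅; g ≡ 0 at y ∈ {5}; common: ∅.
  x = 6: f ≡ 0 at y ∈ ∅; g ≡ 0 at y ∈ {4}; common: ∅.
  x = 7: f ≡ 0 at y ∈ ∅; g ≡ 0 at y ∈ {9}; common: ∅.
  x = 8: f ≡ 0 at y ∈ {0, 5}; g ≡ 0 at y ∈ {9}; common: ∅.
  x = 9: f ≡ 0 at y ∈ {3, 4}; g ≡ 0 at y ∈ {4}; common: {4}.
  x = 10: f ≡ 0 at y ∈ {4, 5}; g ≡ 0 at y ∈ {5}; common: {5}.
Collecting: common zeros = {(9, 4), (10, 5)}, so the count is 2.
Comparison with the Bézout bound: 2 ≤ 4 = deg(f)·deg(g), as expected for curves with no common component (the affine F_11-count falls short of the bound because intersections may lie at infinity, over extension fields, or carry multiplicity).


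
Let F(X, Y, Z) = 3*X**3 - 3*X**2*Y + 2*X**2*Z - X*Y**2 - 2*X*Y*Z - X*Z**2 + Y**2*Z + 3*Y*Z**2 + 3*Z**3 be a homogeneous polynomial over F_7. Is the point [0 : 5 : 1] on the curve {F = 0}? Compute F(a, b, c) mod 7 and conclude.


F(0,5,1) ≡ 1 (mod 7); P is NOT on the curve.

Evaluate F(0, 5, 1) term-by-term (mod 7).
  3*X**3 ↦ 3·0·1·1 = 0
  -3*X**2*Y ↦ -3·0·5·1 = 0
  2*X**2*Z ↦ 2·0·1·1 = 0
  -X*Y**2 ↦ -1·0·25·1 = 0
  -2*X*Y*Z ↦ -2·0·5·1 = 0
  -X*Z**2 ↦ -1·0·1·1 = 0
  Y**2*Z ↦ 1·1·25·1 = 25
  3*Y*Z**2 ↦ 3·1·5·1 = 15
  3*Z**3 ↦ 3·1·1·1 = 3
Sum: F(0, 5, 1) = (0) + (0) + (0) + (0) + (0) + (0) + (25) + (15) + (3) = 43.
Reducing mod 7: 43 ≡ 1 (mod 7).
Since F(a, b, c) ≡ 1 ≠ 0 (mod 7), P does NOT lie on the curve.


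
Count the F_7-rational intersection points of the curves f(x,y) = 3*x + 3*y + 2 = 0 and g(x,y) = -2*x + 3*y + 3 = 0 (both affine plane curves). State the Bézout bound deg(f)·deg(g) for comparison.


Common zeros: {(3, 1)}; count = 1; Bézout bound = 1.

deg(f) = 1, deg(g) = 1, so Bézout bound = 1.
Scan x ∈ F_7. For each x, list the y ∈ F_7 with f(x, y) ≡ 0 and those with g(x, y) ≡ 0 (mod 7); the common zeros in that column are the intersection.
  x = 0: f ≡ 0 at y ∈ {4}; g ≡ 0 at y ∈ {6}; common: ∅.
  x = 1: f ≡ 0 at y ∈ {3}; g ≡ 0 at y ∈ {2}; common: ∅.
  x = 2: f ≡ 0 at y ∈ {2}; g ≡ 0 at y ∈ {5}; common: ∅.
  x = 3: f ≡ 0 at y ∈ {1}; g ≡ 0 at y ∈ {1}; common: {1}.
  x = 4: f ≡ 0 at y ∈ {0}; g ≡ 0 at y ∈ {4}; common: ∅.
  x = 5: f ≡ 0 at y ∈ {6}; g ≡ 0 at y ∈ {0}; common: ∅.
  x = 6: f ≡ 0 at y ∈ {5}; g ≡ 0 at y ∈ {3}; common: ∅.
Collecting: common zeros = {(3, 1)}, so the count is 1.
Comparison with the Bézout bound: 1 ≤ 1 = deg(f)·deg(g), as expected for curves with no common component (the bound is attained).


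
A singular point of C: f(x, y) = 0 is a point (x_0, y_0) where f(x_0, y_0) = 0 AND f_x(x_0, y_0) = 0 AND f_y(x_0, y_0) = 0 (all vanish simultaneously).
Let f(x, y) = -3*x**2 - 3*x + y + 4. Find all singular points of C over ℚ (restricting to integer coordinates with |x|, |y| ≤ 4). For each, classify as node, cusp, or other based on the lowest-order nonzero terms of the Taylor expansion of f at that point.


No singular points in the scanned grid; C is smooth there.

Compute partial derivatives:
  f_x = -6*x - 3.
  f_y = 1.
f_y = 1 is a nonzero constant, so f_y never vanishes: no point (x, y) can satisfy f = f_x = f_y = 0. In particular no (x, y) ∈ {−4, ..., 4}² is singular; the curve is smooth.


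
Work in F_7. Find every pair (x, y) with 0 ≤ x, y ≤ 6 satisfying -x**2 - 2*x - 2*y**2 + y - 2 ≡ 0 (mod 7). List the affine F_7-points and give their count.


Affine F_7-points: {(6, 2)}; count = 1.

For each of the 49 pairs (x, y) ∈ F_7², evaluate f(x, y) mod 7. Record the zeros.
  x = 0: [0↦5, 1↦4, 2↦6, 3↦4, 4↦5, 5↦2, 6↦2]  zeros at y ∈ ∅
  x = 1: [0↦2, 1↦1, 2↦3, 3↦1, 4↦2, 5↦6, 6↦6]  zeros at y ∈ ∅
  x = 2: [0↦4, 1↦3, 2↦5, 3↦3, 4↦4, 5↦1, 6↦1]  zeros at y ∈ ∅
  x = 3: [0↦4, 1↦3, 2↦5, 3↦3, 4↦4, 5↦1, 6↦1]  zeros at y ∈ ∅
  x = 4: [0↦2, 1↦1, 2↦3, 3↦1, 4↦2, 5↦6, 6↦6]  zeros at y ∈ ∅
  x = 5: [0↦5, 1↦4, 2↦6, 3↦4, 4↦5, 5↦2, 6↦2]  zeros at y ∈ ∅
  x = 6: [0↦6, 1↦5, 2↦0, 3↦5, 4↦6, 5↦3, 6↦3]  zeros at y ∈ {2}
Collecting zeros: affine points = {(6, 2)}.
Total count |C(F_7)_aff| = 1.


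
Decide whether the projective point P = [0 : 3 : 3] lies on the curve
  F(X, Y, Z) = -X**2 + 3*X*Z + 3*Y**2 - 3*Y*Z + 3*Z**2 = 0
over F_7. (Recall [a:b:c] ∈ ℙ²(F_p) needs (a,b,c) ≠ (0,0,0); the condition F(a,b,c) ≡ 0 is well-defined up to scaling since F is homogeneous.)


F(0,3,3) ≡ 6 (mod 7); P is NOT on the curve.

Evaluate F(0, 3, 3) term-by-term (mod 7).
  -X**2 ↦ -1·0·1·1 = 0
  3*X*Z ↦ 3·0·1·3 = 0
  3*Y**2 ↦ 3·1·9·1 = 27
  -3*Y*Z ↦ -3·1·3·3 = -27
  3*Z**2 ↦ 3·1·1·9 = 27
Sum: F(0, 3, 3) = (0) + (0) + (27) + (-27) + (27) = 27.
Reducing mod 7: 27 ≡ 6 (mod 7).
Since F(a, b, c) ≡ 6 ≠ 0 (mod 7), P does NOT lie on the curve.


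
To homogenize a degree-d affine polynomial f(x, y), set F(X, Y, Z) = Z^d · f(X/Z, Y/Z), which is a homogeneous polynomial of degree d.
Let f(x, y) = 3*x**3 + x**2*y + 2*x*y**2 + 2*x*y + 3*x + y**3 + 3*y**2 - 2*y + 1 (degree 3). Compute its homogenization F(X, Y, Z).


F(X, Y, Z) = 3*X**3 + X**2*Y + 2*X*Y**2 + 2*X*Y*Z + 3*X*Z**2 + Y**3 + 3*Y**2*Z - 2*Y*Z**2 + Z**3

deg(f) = 3.
Substitute x = X/Z, y = Y/Z into f, then multiply by Z^3.
  monomial 3·x^3·y^0 ↦ 3·X^3·Y^0·Z^0.
  monomial 1·x^2·y^1 ↦ 1·X^2·Y^1·Z^0.
  monomial 2·x^1·y^2 ↦ 2·X^1·Y^2·Z^0.
  monomial 2·x^1·y^1 ↦ 2·X^1·Y^1·Z^1.
  monomial 3·x^1·y^0 ↦ 3·X^1·Y^0·Z^2.
  monomial 1·x^0·y^3 ↦ 1·X^0·Y^3·Z^0.
  monomial 3·x^0·y^2 ↦ 3·X^0·Y^2·Z^1.
  monomial -2·x^0·y^1 ↦ -2·X^0·Y^1·Z^2.
  monomial 1·x^0·y^0 ↦ 1·X^0·Y^0·Z^3.
Collecting: F(X, Y, Z) = 3*X**3 + X**2*Y + 2*X*Y**2 + 2*X*Y*Z + 3*X*Z**2 + Y**3 + 3*Y**2*Z - 2*Y*Z**2 + Z**3.


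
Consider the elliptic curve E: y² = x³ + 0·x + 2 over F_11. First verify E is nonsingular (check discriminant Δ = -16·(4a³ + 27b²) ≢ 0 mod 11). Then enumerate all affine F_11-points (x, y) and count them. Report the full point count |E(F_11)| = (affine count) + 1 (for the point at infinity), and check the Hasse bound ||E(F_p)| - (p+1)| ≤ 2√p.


Affine points = {(1, 5), (1, 6), (4, 0), (6, 3), (6, 8), (7, 2), (7, 9), (9, 4), (9, 7), (10, 1), (10, 10)}; affine count = 11; |E(F_11)| = 12.

Discriminant check: Δ ∝ 4a³ + 27b² = 4·0³ + 27·2² = 4·0 + 27·4 ≡ 9 (mod 11). Nonzero ⇒ E is nonsingular.
For each x ∈ F_11, compute rhs = x³ + 0·x + 2 mod 11, then count y ∈ F_11 with y² ≡ rhs.
  x = 0: rhs = 2, matching y values: none (0 points).
  x = 1: rhs = 3, matching y values: 5, 6 (2 points).
  x = 2: rhs = 10, matching y values: none (0 points).
  x = 3: rhs = 7, matching y values: none (0 points).
  x = 4: rhs = 0, matching y values: 0 (1 points).
  x = 5: rhs = 6, matching y values: none (0 points).
  x = 6: rhs = 9, matching y values: 3, 8 (2 points).
  x = 7: rhs = 4, matching y values: 2, 9 (2 points).
  x = 8: rhs = 8, matching y values: none (0 points).
  x = 9: rhs = 5, matching y values: 4, 7 (2 points).
  x = 10: rhs = 1, matching y values: 1, 10 (2 points).
Total affine count: 11.
Full point count |E(F_11)| = 11 + 1 = 12.
Hasse bound: |12 − (11+1)| = |0| = 0 ≤ 2√11 ≈ 6.6332 ✓.


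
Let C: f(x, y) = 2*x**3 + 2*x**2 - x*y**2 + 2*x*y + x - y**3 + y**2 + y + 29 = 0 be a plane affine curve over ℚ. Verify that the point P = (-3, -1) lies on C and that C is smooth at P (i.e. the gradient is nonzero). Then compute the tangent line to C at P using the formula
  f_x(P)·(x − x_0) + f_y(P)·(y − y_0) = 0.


Tangent line at P: 40*x - 16*y + 104 = 0.

Step 1: f(-3, -1) = 0, so P lies on C.
Step 2: partial derivatives
  f_x(x, y) = 6*x**2 + 4*x - y**2 + 2*y + 1, f_y(x, y) = -2*x*y + 2*x - 3*y**2 + 2*y + 1.
  f_x(P) = 40, f_y(P) = -16 (gradient nonzero, so P is smooth).
Step 3: tangent line at P: 40·(x − -3) + -16·(y − -1) = 0.
Expanding: 40*x - 16*y + 104 = 0.


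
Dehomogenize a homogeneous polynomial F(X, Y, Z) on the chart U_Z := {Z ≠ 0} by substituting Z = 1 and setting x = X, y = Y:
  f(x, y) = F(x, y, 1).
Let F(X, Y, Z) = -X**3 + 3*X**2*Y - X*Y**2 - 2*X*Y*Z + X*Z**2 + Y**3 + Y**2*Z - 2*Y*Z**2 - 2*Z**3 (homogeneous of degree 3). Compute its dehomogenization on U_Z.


f(x, y) = -x**3 + 3*x**2*y - x*y**2 - 2*x*y + x + y**3 + y**2 - 2*y - 2

On U_Z we set Z = 1. Each monomial c·X^i·Y^j·Z^k in F becomes c·x^i·y^j·1^k = c·x^i·y^j.
Substituting Z = 1: F(X, Y, 1) = -x**3 + 3*x**2*y - x*y**2 - 2*x*y + x + y**3 + y**2 - 2*y - 2.
Note: deg(f) ≤ deg(F) = 3; strict inequality happens when F is divisible by Z (lost terms).


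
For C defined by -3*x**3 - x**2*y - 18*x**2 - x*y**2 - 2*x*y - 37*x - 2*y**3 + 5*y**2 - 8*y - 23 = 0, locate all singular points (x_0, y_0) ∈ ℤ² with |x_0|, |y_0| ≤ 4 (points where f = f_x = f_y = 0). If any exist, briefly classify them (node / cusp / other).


Singular points: {(-2, 1)}; classification: node.

Compute partial derivatives:
  f_x = -9*x**2 - 2*x*y - 36*x - y**2 - 2*y - 37.
  f_y = -x**2 - 2*x*y - 2*x - 6*y**2 + 10*y - 8.
Scan x_0 ∈ {−4, ..., 4}. For each x_0, f_y(x_0, y) is a polynomial in y; find its integer roots y ∈ {−4, ..., 4}, then test f_x and f at those candidates.
  x = -4: f_y(-4, y) = -6*y**2 + 18*y - 16; no integer root y with |y| ≤ 4.
  x = -3: f_y(-3, y) = -6*y**2 + 16*y - 11; no integer root y with |y| ≤ 4.
  x = -2: f_y(-2, y) = -6*y**2 + 14*y - 8; vanishes at y ∈ {1}. (-2, 1): f_x = 0, f = 0 — SINGULAR.
  x = -1: f_y(-1, y) = -6*y**2 + 12*y - 7; no integer root y with |y| ≤ 4.
  x = 0: f_y(0, y) = -6*y**2 + 10*y - 8; no integer root y with |y| ≤ 4.
  x = 1: f_y(1, y) = -6*y**2 + 8*y - 11; no integer root y with |y| ≤ 4.
  x = 2: f_y(2, y) = -6*y**2 + 6*y - 16; no integer root y with |y| ≤ 4.
  x = 3: f_y(3, y) = -6*y**2 + 4*y - 23; no integer root y with |y| ≤ 4.
  x = 4: f_y(4, y) = -6*y**2 + 2*y - 32; no integer root y with |y| ≤ 4.
Only singular point on the grid: (-2, 1).
Classify: substitute x = -2 + u, y = 1 + v and expand: f = -3*u**3 - u**2*v - u**2 - u*v**2 - 2*v**3 + v**2.
No constant or linear terms (consistent with a singular point). Quadratic part: -u**2 + v**2. Cubic part: -3*u**3 - u**2*v - u*v**2 - 2*v**3.
The quadratic part v**2 - u**2 = (v − u)(v + u) splits into two distinct linear factors, so there are two distinct tangent lines y − 1 = ±(x − -2) — this is a node (ordinary double point).
Classification: node.


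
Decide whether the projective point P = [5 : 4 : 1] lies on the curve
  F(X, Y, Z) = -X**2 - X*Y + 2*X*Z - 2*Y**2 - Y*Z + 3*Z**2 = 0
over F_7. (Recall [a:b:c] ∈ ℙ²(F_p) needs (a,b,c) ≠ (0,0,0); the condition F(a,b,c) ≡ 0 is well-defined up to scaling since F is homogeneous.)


F(5,4,1) ≡ 2 (mod 7); P is NOT on the curve.

Evaluate F(5, 4, 1) term-by-term (mod 7).
  -X**2 ↦ -1·25·1·1 = -25
  -X*Y ↦ -1·5·4·1 = -20
  2*X*Z ↦ 2·5·1·1 = 10
  -2*Y**2 ↦ -2·1·16·1 = -32
  -Y*Z ↦ -1·1·4·1 = -4
  3*Z**2 ↦ 3·1·1·1 = 3
Sum: F(5, 4, 1) = (-25) + (-20) + (10) + (-32) + (-4) + (3) = -68.
Reducing mod 7: -68 ≡ 2 (mod 7).
Since F(a, b, c) ≡ 2 ≠ 0 (mod 7), P does NOT lie on the curve.


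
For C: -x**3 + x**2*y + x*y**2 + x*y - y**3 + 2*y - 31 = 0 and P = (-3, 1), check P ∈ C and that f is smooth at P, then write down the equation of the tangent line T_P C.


Tangent line at P: -31*x - y - 92 = 0.

Step 1: f(-3, 1) = 0, so P lies on C.
Step 2: partial derivatives
  f_x(x, y) = -3*x**2 + 2*x*y + y**2 + y, f_y(x, y) = x**2 + 2*x*y + x - 3*y**2 + 2.
  f_x(P) = -31, f_y(P) = -1 (gradient nonzero, so P is smooth).
Step 3: tangent line at P: -31·(x − -3) + -1·(y − 1) = 0.
Expanding: -31*x - y - 92 = 0.


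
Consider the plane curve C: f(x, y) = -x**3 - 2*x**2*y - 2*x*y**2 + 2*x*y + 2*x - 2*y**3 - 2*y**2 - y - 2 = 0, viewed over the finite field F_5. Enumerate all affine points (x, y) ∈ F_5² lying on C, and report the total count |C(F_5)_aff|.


Affine F_5-points: {(1, 2), (2, 4), (4, 1)}; count = 3.

For each of the 25 pairs (x, y) ∈ F_5², evaluate f(x, y) mod 5. Record the zeros.
  x = 0: [0↦3, 1↦3, 2↦2, 3↦3, 4↦4]  zeros at y ∈ ∅
  x = 1: [0↦4, 1↦2, 2↦0, 3↦1, 4↦3]  zeros at y ∈ {2}
  x = 2: [0↦4, 1↦1, 2↦4, 3↦1, 4↦0]  zeros at y ∈ {4}
  x = 3: [0↦2, 1↦4, 2↦3, 3↦2, 4↦4]  zeros at y ∈ ∅
  x = 4: [0↦2, 1↦0, 2↦1, 3↦3, 4↦4]  zeros at y ∈ {1}
Collecting zeros: affine points = {(1, 2), (2, 4), (4, 1)}.
Total count |C(F_5)_aff| = 3.


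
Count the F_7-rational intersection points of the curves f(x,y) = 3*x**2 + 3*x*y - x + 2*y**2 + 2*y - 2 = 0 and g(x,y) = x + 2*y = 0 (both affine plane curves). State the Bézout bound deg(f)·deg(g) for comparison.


Common zeros: ∅; count = 0; Bézout bound = 2.

deg(f) = 2, deg(g) = 1, so Bézout bound = 2.
Scan x ∈ F_7. For each x, list the y ∈ F_7 with f(x, y) ≡ 0 and those with g(x, y) ≡ 0 (mod 7); the common zeros in that column are the intersection.
  x = 0: f ≡ 0 at y ∈ ∅; g ≡ 0 at y ∈ {0}; common: ∅.
  x = 1: f ≡ 0 at y ∈ {0, 1}; g ≡ 0 at y ∈ {3}; common: ∅.
  x = 2: f ≡ 0 at y ∈ {5}; g ≡ 0 at y ∈ {6}; common: ∅.
  x = 3: f ≡ 0 at y ∈ {1, 4}; g ≡ 0 at y ∈ {2}; common: ∅.
  x = 4: f ≡ 0 at y ∈ {0}; g ≡ 0 at y ∈ {5}; common: ∅.
  x = 5: f ≡ 0 at y ∈ {4, 5}; g ≡ 0 at y ∈ {1}; common: ∅.
  x = 6: f ≡ 0 at y ∈ ∅; g ≡ 0 at y ∈ {4}; common: ∅.
Collecting: common zeros = ∅, so the count is 0.
Comparison with the Bézout bound: 0 ≤ 2 = deg(f)·deg(g), as expected for curves with no common component (the affine F_7-count falls short of the bound because intersections may lie at infinity, over extension fields, or carry multiplicity).


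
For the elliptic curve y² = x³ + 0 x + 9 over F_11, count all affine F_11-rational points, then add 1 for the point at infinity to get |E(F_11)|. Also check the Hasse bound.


Affine points = {(0, 3), (0, 8), (3, 5), (3, 6), (6, 4), (6, 7), (7, 0), (8, 2), (8, 9), (9, 1), (9, 10)}; affine count = 11; |E(F_11)| = 12.

Discriminant check: Δ ∝ 4a³ + 27b² = 4·0³ + 27·9² = 4·0 + 27·81 ≡ 9 (mod 11). Nonzero ⇒ E is nonsingular.
For each x ∈ F_11, compute rhs = x³ + 0·x + 9 mod 11, then count y ∈ F_11 with y² ≡ rhs.
  x = 0: rhs = 9, matching y values: 3, 8 (2 points).
  x = 1: rhs = 10, matching y values: none (0 points).
  x = 2: rhs = 6, matching y values: none (0 points).
  x = 3: rhs = 3, matching y values: 5, 6 (2 points).
  x = 4: rhs = 7, matching y values: none (0 points).
  x = 5: rhs = 2, matching y values: none (0 points).
  x = 6: rhs = 5, matching y values: 4, 7 (2 points).
  x = 7: rhs = 0, matching y values: 0 (1 points).
  x = 8: rhs = 4, matching y values: 2, 9 (2 points).
  x = 9: rhs = 1, matching y values: 1, 10 (2 points).
  x = 10: rhs = 8, matching y values: none (0 points).
Total affine count: 11.
Full point count |E(F_11)| = 11 + 1 = 12.
Hasse bound: |12 − (11+1)| = |0| = 0 ≤ 2√11 ≈ 6.6332 ✓.


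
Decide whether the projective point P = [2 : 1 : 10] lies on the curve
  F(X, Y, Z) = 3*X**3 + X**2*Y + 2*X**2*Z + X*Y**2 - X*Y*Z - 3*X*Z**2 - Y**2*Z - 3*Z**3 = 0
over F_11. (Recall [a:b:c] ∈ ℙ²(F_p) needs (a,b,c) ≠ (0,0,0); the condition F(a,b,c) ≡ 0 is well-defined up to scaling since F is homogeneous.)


F(2,1,10) ≡ 0 (mod 11); P is on the curve.

Evaluate F(2, 1, 10) term-by-term (mod 11).
  3*X**3 ↦ 3·8·1·1 = 24
  X**2*Y ↦ 1·4·1·1 = 4
  2*X**2*Z ↦ 2·4·1·10 = 80
  X*Y**2 ↦ 1·2·1·1 = 2
  -X*Y*Z ↦ -1·2·1·10 = -20
  -3*X*Z**2 ↦ -3·2·1·100 = -600
  -Y**2*Z ↦ -1·1·1·10 = -10
  -3*Z**3 ↦ -3·1·1·1000 = -3000
Sum: F(2, 1, 10) = (24) + (4) + (80) + (2) + (-20) + (-600) + (-10) + (-3000) = -3520.
Reducing mod 11: -3520 ≡ 0 (mod 11).
Since F(a, b, c) ≡ 0 (mod 11), P lies on the curve.


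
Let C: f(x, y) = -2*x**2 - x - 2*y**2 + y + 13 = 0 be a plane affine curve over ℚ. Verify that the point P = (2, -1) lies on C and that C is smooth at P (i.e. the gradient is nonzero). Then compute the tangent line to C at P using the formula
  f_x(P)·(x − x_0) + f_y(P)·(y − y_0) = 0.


Tangent line at P: -9*x + 5*y + 23 = 0.

Step 1: f(2, -1) = 0, so P lies on C.
Step 2: partial derivatives
  f_x(x, y) = -4*x - 1, f_y(x, y) = 1 - 4*y.
  f_x(P) = -9, f_y(P) = 5 (gradient nonzero, so P is smooth).
Step 3: tangent line at P: -9·(x − 2) + 5·(y − -1) = 0.
Expanding: -9*x + 5*y + 23 = 0.


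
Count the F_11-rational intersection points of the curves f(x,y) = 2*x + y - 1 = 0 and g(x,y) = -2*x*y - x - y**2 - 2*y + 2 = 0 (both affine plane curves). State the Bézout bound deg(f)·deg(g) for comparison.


Common zeros: {(9, 5)}; count = 1; Bézout bound = 2.

deg(f) = 1, deg(g) = 2, so Bézout bound = 2.
Scan x ∈ F_11. For each x, list the y ∈ F_11 with f(x, y) ≡ 0 and those with g(x, y) ≡ 0 (mod 11); the common zeros in that column are the intersection.
  x = 0: f ≡ 0 at y ∈ {1}; g ≡ 0 at y ∈ {4, 5}; common: ∅.
  x = 1: f ≡ 0 at y ∈ {10}; g ≡ 0 at y ∈ {2, 5}; common: ∅.
  x = 2: f ≡ 0 at y ∈ {8}; g ≡ 0 at y ∈ {0, 5}; common: ∅.
  x = 3: f ≡ 0 at y ∈ {6}; g ≡ 0 at y ∈ {5, 9}; common: ∅.
  x = 4: f ≡ 0 at y ∈ {4}; g ≡ 0 at y ∈ {5, 7}; common: ∅.
  x = 5: f ≡ 0 at y ∈ {2}; g ≡ 0 at y ∈ {5}; common: ∅.
  x = 6: f ≡ 0 at y ∈ {0}; g ≡ 0 at y ∈ {3, 5}; common: ∅.
  x = 7: f ≡ 0 at y ∈ {9}; g ≡ 0 at y ∈ {1, 5}; common: ∅.
  x = 8: f ≡ 0 at y ∈ {7}; g ≡ 0 at y ∈ {5, 10}; common: ∅.
  x = 9: f ≡ 0 at y ∈ {5}; g ≡ 0 at y ∈ {5, 8}; common: {5}.
  x = 10: f ≡ 0 at y ∈ {3}; g ≡ 0 at y ∈ {5, 6}; common: ∅.
Collecting: common zeros = {(9, 5)}, so the count is 1.
Comparison with the Bézout bound: 1 ≤ 2 = deg(f)·deg(g), as expected for curves with no common component (the affine F_11-count falls short of the bound because intersections may lie at infinity, over extension fields, or carry multiplicity).


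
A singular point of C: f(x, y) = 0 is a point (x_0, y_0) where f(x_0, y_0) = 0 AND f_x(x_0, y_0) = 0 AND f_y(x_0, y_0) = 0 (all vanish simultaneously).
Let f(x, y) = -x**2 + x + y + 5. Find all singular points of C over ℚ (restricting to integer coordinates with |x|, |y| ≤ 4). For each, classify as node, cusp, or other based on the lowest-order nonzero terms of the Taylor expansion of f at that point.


No singular points in the scanned grid; C is smooth there.

Compute partial derivatives:
  f_x = 1 - 2*x.
  f_y = 1.
f_y = 1 is a nonzero constant, so f_y never vanishes: no point (x, y) can satisfy f = f_x = f_y = 0. In particular no (x, y) ∈ {−4, ..., 4}² is singular; the curve is smooth.


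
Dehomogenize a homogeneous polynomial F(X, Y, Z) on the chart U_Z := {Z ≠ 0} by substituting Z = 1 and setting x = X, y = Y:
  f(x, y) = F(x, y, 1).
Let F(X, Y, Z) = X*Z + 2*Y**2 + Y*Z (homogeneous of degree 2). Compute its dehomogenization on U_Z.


f(x, y) = x + 2*y**2 + y

On U_Z we set Z = 1. Each monomial c·X^i·Y^j·Z^k in F becomes c·x^i·y^j·1^k = c·x^i·y^j.
Substituting Z = 1: F(X, Y, 1) = x + 2*y**2 + y.
Note: deg(f) ≤ deg(F) = 2; strict inequality happens when F is divisible by Z (lost terms).


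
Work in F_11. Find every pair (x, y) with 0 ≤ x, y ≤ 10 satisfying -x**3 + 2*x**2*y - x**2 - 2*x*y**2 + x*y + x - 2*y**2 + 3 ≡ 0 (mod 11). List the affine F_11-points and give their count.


Affine F_11-points: {(2, 2), (2, 7), (3, 7), (3, 8), (4, 3), (4, 5), (5, 1), (5, 10), (6, 2), (8, 3), (8, 7), (10, 9)}; count = 12.

For each of the 121 pairs (x, y) ∈ F_11², evaluate f(x, y) mod 11. Record the zeros.
  x = 0: [0↦3, 1↦1, 2↦6, 3↦7, 4↦4, 5↦8, 6↦8, 7↦4, 8↦7, 9↦6, 10↦1]  zeros at y ∈ ∅
  x = 1: [0↦2, 1↦1, 2↦3, 3↦8, 4↦5, 5↦5, 6↦8, 7↦3, 8↦1, 9↦2, 10↦6]  zeros at y ∈ ∅
  x = 2: [0↦4, 1↦8, 2↦0, 3↦2, 4↦3, 5↦3, 6↦2, 7↦0, 8↦8, 9↦4, 10↦10]  zeros at y ∈ {2, 7}
  x = 3: [0↦3, 1↦5, 2↦2, 3↦5, 4↦3, 5↦7, 6↦6, 7↦0, 8↦0, 9↦6, 10↦7]  zeros at y ∈ {7, 8}
  x = 4: [0↦4, 1↦8, 2↦3, 3↦0, 4↦10, 5↦0, 6↦3, 7↦8, 8↦4, 9↦2, 10↦2]  zeros at y ∈ {3, 5}
  x = 5: [0↦1, 1↦0, 2↦8, 3↦3, 4↦7, 5↦9, 6↦9, 7↦7, 8↦3, 9↦8, 10↦0]  zeros at y ∈ {1, 10}
  x = 6: [0↦10, 1↦8, 2↦0, 3↦8, 4↦10, 5↦6, 6↦7, 7↦2, 8↦2, 9↦7, 10↦6]  zeros at y ∈ {2}
  x = 7: [0↦3, 1↦4, 2↦6, 3↦9, 4↦2, 5↦7, 6↦2, 7↦9, 8↦6, 9↦4, 10↦3]  zeros at y ∈ ∅
  x = 8: [0↦7, 1↦4, 2↦9, 3↦0, 4↦10, 5↦6, 6↦10, 7↦0, 8↦9, 9↦4, 10↦7]  zeros at y ∈ {3, 7}
  x = 9: [0↦5, 1↦2, 2↦3, 3↦8, 4↦6, 5↦8, 6↦3, 7↦2, 8↦5, 9↦1, 10↦1]  zeros at y ∈ ∅
  x = 10: [0↦2, 1↦3, 2↦4, 3↦5, 4↦6, 5↦7, 6↦8, 7↦9, 8↦10, 9↦0, 10↦1]  zeros at y ∈ {9}
Collecting zeros: affine points = {(2, 2), (2, 7), (3, 7), (3, 8), (4, 3), (4, 5), (5, 1), (5, 10), (6, 2), (8, 3), (8, 7), (10, 9)}.
Total count |C(F_11)_aff| = 12.


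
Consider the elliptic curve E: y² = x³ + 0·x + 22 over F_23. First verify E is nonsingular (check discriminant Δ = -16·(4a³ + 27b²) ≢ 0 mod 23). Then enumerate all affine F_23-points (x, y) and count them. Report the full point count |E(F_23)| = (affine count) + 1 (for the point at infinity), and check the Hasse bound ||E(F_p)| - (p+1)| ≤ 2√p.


Affine points = {(1, 0), (3, 7), (3, 16), (5, 3), (5, 20), (6, 10), (6, 13), (12, 5), (12, 18), (14, 11), (14, 12), (15, 4), (15, 19), (16, 1), (16, 22), (17, 6), (17, 17), (18, 9), (18, 14), (19, 2), (19, 21), (20, 8), (20, 15)}; affine count = 23; |E(F_23)| = 24.

Discriminant check: Δ ∝ 4a³ + 27b² = 4·0³ + 27·22² = 4·0 + 27·484 ≡ 4 (mod 23). Nonzero ⇒ E is nonsingular.
For each x ∈ F_23, compute rhs = x³ + 0·x + 22 mod 23, then count y ∈ F_23 with y² ≡ rhs.
  x = 0: rhs = 22, matching y values: none (0 points).
  x = 1: rhs = 0, matching y values: 0 (1 points).
  x = 2: rhs = 7, matching y values: none (0 points).
  x = 3: rhs = 3, matching y values: 7, 16 (2 points).
  x = 4: rhs = 17, matching y values: none (0 points).
  x = 5: rhs = 9, matching y values: 3, 20 (2 points).
  x = 6: rhs = 8, matching y values: 10, 13 (2 points).
  x = 7: rhs = 20, matching y values: none (0 points).
  x = 8: rhs = 5, matching y values: none (0 points).
  x = 9: rhs = 15, matching y values: none (0 points).
  x = 10: rhs = 10, matching y values: none (0 points).
  x = 11: rhs = 19, matching y values: none (0 points).
  x = 12: rhs = 2, matching y values: 5, 18 (2 points).
  x = 13: rhs = 11, matching y values: none (0 points).
  x = 14: rhs = 6, matching y values: 11, 12 (2 points).
  x = 15: rhs = 16, matching y values: 4, 19 (2 points).
  x = 16: rhs = 1, matching y values: 1, 22 (2 points).
  x = 17: rhs = 13, matching y values: 6, 17 (2 points).
  x = 18: rhs = 12, matching y values: 9, 14 (2 points).
  x = 19: rhs = 4, matching y values: 2, 21 (2 points).
  x = 20: rhs = 18, matching y values: 8, 15 (2 points).
  x = 21: rhs = 14, matching y values: none (0 points).
  x = 22: rhs = 21, matching y values: none (0 points).
Total affine count: 23.
Full point count |E(F_23)| = 23 + 1 = 24.
Hasse bound: |24 − (23+1)| = |0| = 0 ≤ 2√23 ≈ 9.5917 ✓.


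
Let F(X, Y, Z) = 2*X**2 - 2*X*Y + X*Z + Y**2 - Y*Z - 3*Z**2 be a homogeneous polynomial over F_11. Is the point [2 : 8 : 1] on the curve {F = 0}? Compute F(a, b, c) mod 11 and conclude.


F(2,8,1) ≡ 9 (mod 11); P is NOT on the curve.

Evaluate F(2, 8, 1) term-by-term (mod 11).
  2*X**2 ↦ 2·4·1·1 = 8
  -2*X*Y ↦ -2·2·8·1 = -32
  X*Z ↦ 1·2·1·1 = 2
  Y**2 ↦ 1·1·64·1 = 64
  -Y*Z ↦ -1·1·8·1 = -8
  -3*Z**2 ↦ -3·1·1·1 = -3
Sum: F(2, 8, 1) = (8) + (-32) + (2) + (64) + (-8) + (-3) = 31.
Reducing mod 11: 31 ≡ 9 (mod 11).
Since F(a, b, c) ≡ 9 ≠ 0 (mod 11), P does NOT lie on the curve.


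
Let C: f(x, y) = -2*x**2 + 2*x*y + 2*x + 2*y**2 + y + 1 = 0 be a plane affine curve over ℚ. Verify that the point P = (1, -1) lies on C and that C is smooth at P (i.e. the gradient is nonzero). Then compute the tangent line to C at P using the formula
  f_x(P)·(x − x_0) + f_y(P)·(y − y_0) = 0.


Tangent line at P: -4*x - y + 3 = 0.

Step 1: f(1, -1) = 0, so P lies on C.
Step 2: partial derivatives
  f_x(x, y) = -4*x + 2*y + 2, f_y(x, y) = 2*x + 4*y + 1.
  f_x(P) = -4, f_y(P) = -1 (gradient nonzero, so P is smooth).
Step 3: tangent line at P: -4·(x − 1) + -1·(y − -1) = 0.
Expanding: -4*x - y + 3 = 0.


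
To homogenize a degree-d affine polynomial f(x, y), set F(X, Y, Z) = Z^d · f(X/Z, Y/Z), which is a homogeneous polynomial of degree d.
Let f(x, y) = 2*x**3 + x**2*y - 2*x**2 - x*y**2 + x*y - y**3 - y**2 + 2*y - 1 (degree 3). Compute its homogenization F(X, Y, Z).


F(X, Y, Z) = 2*X**3 + X**2*Y - 2*X**2*Z - X*Y**2 + X*Y*Z - Y**3 - Y**2*Z + 2*Y*Z**2 - Z**3

deg(f) = 3.
Substitute x = X/Z, y = Y/Z into f, then multiply by Z^3.
  monomial 2·x^3·y^0 ↦ 2·X^3·Y^0·Z^0.
  monomial 1·x^2·y^1 ↦ 1·X^2·Y^1·Z^0.
  monomial -2·x^2·y^0 ↦ -2·X^2·Y^0·Z^1.
  monomial -1·x^1·y^2 ↦ -1·X^1·Y^2·Z^0.
  monomial 1·x^1·y^1 ↦ 1·X^1·Y^1·Z^1.
  monomial -1·x^0·y^3 ↦ -1·X^0·Y^3·Z^0.
  monomial -1·x^0·y^2 ↦ -1·X^0·Y^2·Z^1.
  monomial 2·x^0·y^1 ↦ 2·X^0·Y^1·Z^2.
  monomial -1·x^0·y^0 ↦ -1·X^0·Y^0·Z^3.
Collecting: F(X, Y, Z) = 2*X**3 + X**2*Y - 2*X**2*Z - X*Y**2 + X*Y*Z - Y**3 - Y**2*Z + 2*Y*Z**2 - Z**3.


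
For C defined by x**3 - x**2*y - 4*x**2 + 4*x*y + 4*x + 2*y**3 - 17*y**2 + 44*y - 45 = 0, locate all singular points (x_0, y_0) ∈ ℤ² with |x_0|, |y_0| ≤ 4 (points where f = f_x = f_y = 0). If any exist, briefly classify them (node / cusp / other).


Singular points: {(2, 3)}; classification: node.

Compute partial derivatives:
  f_x = 3*x**2 - 2*x*y - 8*x + 4*y + 4.
  f_y = -x**2 + 4*x + 6*y**2 - 34*y + 44.
Scan x_0 ∈ {−4, ..., 4}. For each x_0, f_y(x_0, y) is a polynomial in y; find its integer roots y ∈ {−4, ..., 4}, then test f_x and f at those candidates.
  x = -4: f_y(-4, y) = 6*y**2 - 34*y + 12; no integer root y with |y| ≤ 4.
  x = -3: f_y(-3, y) = 6*y**2 - 34*y + 23; no integer root y with |y| ≤ 4.
  x = -2: f_y(-2, y) = 6*y**2 - 34*y + 32; no integer root y with |y| ≤ 4.
  x = -1: f_y(-1, y) = 6*y**2 - 34*y + 39; no integer root y with |y| ≤ 4.
  x = 0: f_y(0, y) = 6*y**2 - 34*y + 44; vanishes at y ∈ {2}. (0, 2): f_x = 12 ≠ 0.
  x = 1: f_y(1, y) = 6*y**2 - 34*y + 47; no integer root y with |y| ≤ 4.
  x = 2: f_y(2, y) = 6*y**2 - 34*y + 48; vanishes at y ∈ {3}. (2, 3): f_x = 0, f = 0 — SINGULAR.
  x = 3: f_y(3, y) = 6*y**2 - 34*y + 47; no integer root y with |y| ≤ 4.
  x = 4: f_y(4, y) = 6*y**2 - 34*y + 44; vanishes at y ∈ {2}. (4, 2): f_x = 12 ≠ 0.
Only singular point on the grid: (2, 3).
Classify: substitute x = 2 + u, y = 3 + v and expand: f = u**3 - u**2*v - u**2 + 2*v**3 + v**2.
No constant or linear terms (consistent with a singular point). Quadratic part: -u**2 + v**2. Cubic part: u**3 - u**2*v + 2*v**3.
The quadratic part v**2 - u**2 = (v − u)(v + u) splits into two distinct linear factors, so there are two distinct tangent lines y − 3 = ±(x − 2) — this is a node (ordinary double point).
Classification: node.


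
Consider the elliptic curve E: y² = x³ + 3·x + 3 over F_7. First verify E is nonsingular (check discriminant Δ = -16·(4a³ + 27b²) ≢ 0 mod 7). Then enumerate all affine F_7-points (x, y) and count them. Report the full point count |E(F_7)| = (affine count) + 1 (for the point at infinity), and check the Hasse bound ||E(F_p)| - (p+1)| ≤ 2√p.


Affine points = {(1, 0), (3, 2), (3, 5), (4, 3), (4, 4)}; affine count = 5; |E(F_7)| = 6.

Discriminant check: Δ ∝ 4a³ + 27b² = 4·3³ + 27·3² = 4·27 + 27·9 ≡ 1 (mod 7). Nonzero ⇒ E is nonsingular.
For each x ∈ F_7, compute rhs = x³ + 3·x + 3 mod 7, then count y ∈ F_7 with y² ≡ rhs.
  x = 0: rhs = 3, matching y values: none (0 points).
  x = 1: rhs = 0, matching y values: 0 (1 points).
  x = 2: rhs = 3, matching y values: none (0 points).
  x = 3: rhs = 4, matching y values: 2, 5 (2 points).
  x = 4: rhs = 2, matching y values: 3, 4 (2 points).
  x = 5: rhs = 3, matching y values: none (0 points).
  x = 6: rhs = 6, matching y values: none (0 points).
Total affine count: 5.
Full point count |E(F_7)| = 5 + 1 = 6.
Hasse bound: |6 − (7+1)| = |-2| = 2 ≤ 2√7 ≈ 5.2915 ✓.


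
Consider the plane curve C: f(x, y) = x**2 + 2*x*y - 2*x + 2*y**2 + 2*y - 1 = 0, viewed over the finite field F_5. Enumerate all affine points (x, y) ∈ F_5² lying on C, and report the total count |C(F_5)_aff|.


Affine F_5-points: {(2, 3), (2, 4), (4, 2), (4, 3)}; count = 4.

For each of the 25 pairs (x, y) ∈ F_5², evaluate f(x, y) mod 5. Record the zeros.
  x = 0: [0↦4, 1↦3, 2↦1, 3↦3, 4↦4]  zeros at y ∈ ∅
  x = 1: [0↦3, 1↦4, 2↦4, 3↦3, 4↦1]  zeros at y ∈ ∅
  x = 2: [0↦4, 1↦2, 2↦4, 3↦0, 4↦0]  zeros at y ∈ {3, 4}
  x = 3: [0↦2, 1↦2, 2↦1, 3↦4, 4↦1]  zeros at y ∈ ∅
  x = 4: [0↦2, 1↦4, 2↦0, 3↦0, 4↦4]  zeros at y ∈ {2, 3}
Collecting zeros: affine points = {(2, 3), (2, 4), (4, 2), (4, 3)}.
Total count |C(F_5)_aff| = 4.


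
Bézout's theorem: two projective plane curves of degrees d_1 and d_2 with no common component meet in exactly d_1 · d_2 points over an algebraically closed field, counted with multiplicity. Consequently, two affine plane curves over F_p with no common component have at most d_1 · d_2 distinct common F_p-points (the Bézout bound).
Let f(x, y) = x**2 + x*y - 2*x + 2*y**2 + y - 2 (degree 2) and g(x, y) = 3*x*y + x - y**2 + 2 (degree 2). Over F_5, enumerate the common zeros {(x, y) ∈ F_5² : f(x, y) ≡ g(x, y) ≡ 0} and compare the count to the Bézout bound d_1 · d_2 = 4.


Common zeros: ∅; count = 0; Bézout bound = 4.

deg(f) = 2, deg(g) = 2, so Bézout bound = 4.
Scan x ∈ F_5. For each x, list the y ∈ F_5 with f(x, y) ≡ 0 and those with g(x, y) ≡ 0 (mod 5); the common zeros in that column are the intersection.
  x = 0: f ≡ 0 at y ∈ ∅; g ≡ 0 at y ∈ ∅; common: ∅.
  x = 1: f ≡ 0 at y ∈ ∅; g ≡ 0 at y ∈ {1, 2}; common: ∅.
  x = 2: f ≡ 0 at y ∈ {3}; g ≡ 0 at y ∈ ∅; common: ∅.
  x = 3: f ≡ 0 at y ∈ ∅; g ≡ 0 at y ∈ {0, 4}; common: ∅.
  x = 4: f ≡ 0 at y ∈ ∅; g ≡ 0 at y ∈ ∅; common: ∅.
Collecting: common zeros = ∅, so the count is 0.
Comparison with the Bézout bound: 0 ≤ 4 = deg(f)·deg(g), as expected for curves with no common component (the affine F_5-count falls short of the bound because intersections may lie at infinity, over extension fields, or carry multiplicity).


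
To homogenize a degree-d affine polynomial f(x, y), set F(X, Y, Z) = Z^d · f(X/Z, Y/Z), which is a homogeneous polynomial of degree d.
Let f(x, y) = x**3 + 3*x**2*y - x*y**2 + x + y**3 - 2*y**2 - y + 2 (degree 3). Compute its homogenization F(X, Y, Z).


F(X, Y, Z) = X**3 + 3*X**2*Y - X*Y**2 + X*Z**2 + Y**3 - 2*Y**2*Z - Y*Z**2 + 2*Z**3

deg(f) = 3.
Substitute x = X/Z, y = Y/Z into f, then multiply by Z^3.
  monomial 1·x^3·y^0 ↦ 1·X^3·Y^0·Z^0.
  monomial 3·x^2·y^1 ↦ 3·X^2·Y^1·Z^0.
  monomial -1·x^1·y^2 ↦ -1·X^1·Y^2·Z^0.
  monomial 1·x^1·y^0 ↦ 1·X^1·Y^0·Z^2.
  monomial 1·x^0·y^3 ↦ 1·X^0·Y^3·Z^0.
  monomial -2·x^0·y^2 ↦ -2·X^0·Y^2·Z^1.
  monomial -1·x^0·y^1 ↦ -1·X^0·Y^1·Z^2.
  monomial 2·x^0·y^0 ↦ 2·X^0·Y^0·Z^3.
Collecting: F(X, Y, Z) = X**3 + 3*X**2*Y - X*Y**2 + X*Z**2 + Y**3 - 2*Y**2*Z - Y*Z**2 + 2*Z**3.


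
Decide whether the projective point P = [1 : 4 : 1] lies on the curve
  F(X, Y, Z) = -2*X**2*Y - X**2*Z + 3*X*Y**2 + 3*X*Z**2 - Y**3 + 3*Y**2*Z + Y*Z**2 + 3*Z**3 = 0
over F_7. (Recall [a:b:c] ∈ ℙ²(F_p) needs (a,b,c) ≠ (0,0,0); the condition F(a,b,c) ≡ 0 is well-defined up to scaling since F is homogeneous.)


F(1,4,1) ≡ 5 (mod 7); P is NOT on the curve.

Evaluate F(1, 4, 1) term-by-term (mod 7).
  -2*X**2*Y ↦ -2·1·4·1 = -8
  -X**2*Z ↦ -1·1·1·1 = -1
  3*X*Y**2 ↦ 3·1·16·1 = 48
  3*X*Z**2 ↦ 3·1·1·1 = 3
  -Y**3 ↦ -1·1·64·1 = -64
  3*Y**2*Z ↦ 3·1·16·1 = 48
  Y*Z**2 ↦ 1·1·4·1 = 4
  3*Z**3 ↦ 3·1·1·1 = 3
Sum: F(1, 4, 1) = (-8) + (-1) + (48) + (3) + (-64) + (48) + (4) + (3) = 33.
Reducing mod 7: 33 ≡ 5 (mod 7).
Since F(a, b, c) ≡ 5 ≠ 0 (mod 7), P does NOT lie on the curve.


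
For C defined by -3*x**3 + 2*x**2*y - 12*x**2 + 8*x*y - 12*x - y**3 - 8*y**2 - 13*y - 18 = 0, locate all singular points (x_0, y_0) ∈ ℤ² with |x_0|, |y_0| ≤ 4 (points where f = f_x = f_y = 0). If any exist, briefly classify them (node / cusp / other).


Singular points: {(-2, -3)}; classification: cusp.

Compute partial derivatives:
  f_x = -9*x**2 + 4*x*y - 24*x + 8*y - 12.
  f_y = 2*x**2 + 8*x - 3*y**2 - 16*y - 13.
Scan x_0 ∈ {−4, ..., 4}. For each x_0, f_y(x_0, y) is a polynomial in y; find its integer roots y ∈ {−4, ..., 4}, then test f_x and f at those candidates.
  x = -4: f_y(-4, y) = -3*y**2 - 16*y - 13; vanishes at y ∈ {-1}. (-4, -1): f_x = -52 ≠ 0.
  x = -3: f_y(-3, y) = -3*y**2 - 16*y - 19; no integer root y with |y| ≤ 4.
  x = -2: f_y(-2, y) = -3*y**2 - 16*y - 21; vanishes at y ∈ {-3}. (-2, -3): f_x = 0, f = 0 — SINGULAR.
  x = -1: f_y(-1, y) = -3*y**2 - 16*y - 19; no integer root y with |y| ≤ 4.
  x = 0: f_y(0, y) = -3*y**2 - 16*y - 13; vanishes at y ∈ {-1}. (0, -1): f_x = -20 ≠ 0.
  x = 1: f_y(1, y) = -3*y**2 - 16*y - 3; no integer root y with |y| ≤ 4.
  x = 2: f_y(2, y) = -3*y**2 - 16*y + 11; no integer root y with |y| ≤ 4.
  x = 3: f_y(3, y) = -3*y**2 - 16*y + 29; no integer root y with |y| ≤ 4.
  x = 4: f_y(4, y) = -3*y**2 - 16*y + 51; no integer root y with |y| ≤ 4.
Only singular point on the grid: (-2, -3).
Classify: substitute x = -2 + u, y = -3 + v and expand: f = -3*u**3 + 2*u**2*v - v**3 + v**2.
No constant or linear terms (consistent with a singular point). Quadratic part: v**2. Cubic part: -3*u**3 + 2*u**2*v - v**3.
The quadratic part v**2 is a perfect square, so there is a single (double) tangent line v = 0, i.e. y = -3. Restricting the cubic part to that line (v = 0) leaves -3*u**3 ≠ 0, so f is not divisible by v and the branch is v² ≈ 3*u**3 to lowest order — this is a cusp.
Classification: cusp.
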